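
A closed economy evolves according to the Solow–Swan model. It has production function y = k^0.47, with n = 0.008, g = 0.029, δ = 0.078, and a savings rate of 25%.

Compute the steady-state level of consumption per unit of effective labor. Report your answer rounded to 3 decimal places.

c* = 1.493

At the steady state, Δk = 0, so s·k^α = (n + g + δ)·k.
Rearranging, k^(1−α) = s / (n + g + δ).
k^0.53 = 0.25 / (0.008 + 0.029 + 0.078) = 0.25 / 0.115 = 2.1739
k* = 2.1739^(1/0.53) ≈ 4.3281
y* = (k*)^α = 4.3281^0.47 ≈ 1.9909
c* = (1 − s)·y* = (1 − 0.25) × 1.9909 ≈ 1.4932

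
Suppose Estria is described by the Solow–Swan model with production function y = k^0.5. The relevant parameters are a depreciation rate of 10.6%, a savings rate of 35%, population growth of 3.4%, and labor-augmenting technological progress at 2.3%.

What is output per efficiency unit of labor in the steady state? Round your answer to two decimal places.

y* = 2.15

In steady state, investment equals break-even investment: s·k^α = (n + g + δ)·k.
Dividing both sides by k: k^(1−α) = s / (n + g + δ).
k^0.5 = 0.35 / (0.034 + 0.023 + 0.106) = 0.35 / 0.163 = 2.1472
k* = 2.1472^(1/0.5) ≈ 4.6105
y* = (k*)^α = 4.6105^0.5 ≈ 2.1472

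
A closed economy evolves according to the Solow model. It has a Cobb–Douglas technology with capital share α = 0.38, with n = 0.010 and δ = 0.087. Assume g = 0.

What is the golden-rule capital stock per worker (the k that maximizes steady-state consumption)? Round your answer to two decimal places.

k_gold ≈ 9.05

The golden rule sets f'(k) = n + δ, i.e. α·k^(α−1) = n + δ.
So k^(1−α) = α / (n + δ) = 0.38 / 0.097 = 3.9175.
k_gold = 3.9175^(1/0.62) ≈ 9.0462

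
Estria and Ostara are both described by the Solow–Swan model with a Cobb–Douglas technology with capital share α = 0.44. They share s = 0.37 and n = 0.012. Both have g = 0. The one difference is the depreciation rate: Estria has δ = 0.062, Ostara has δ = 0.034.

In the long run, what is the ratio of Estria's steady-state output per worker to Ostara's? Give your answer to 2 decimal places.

y*_E / y*_O ≈ 0.69

Steady-state y* = [s/(n + δ)]^(α/(1−α)), so the ratio is [ (s_E/(n + δ)_E) / (s_O/(n + δ)_O) ]^0.7857.
s_E/(n + δ)_E = 0.37/0.074 = 5.0000; s_O/(n + δ)_O = 0.37/0.046 = 8.0435.
Ratio = (5.0000/8.0435)^0.7857 = 0.6216^0.7857 ≈ 0.6883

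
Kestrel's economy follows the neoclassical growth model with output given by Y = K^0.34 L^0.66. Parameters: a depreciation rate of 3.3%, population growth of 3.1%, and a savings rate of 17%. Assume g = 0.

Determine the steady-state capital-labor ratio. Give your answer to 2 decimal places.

In steady state, investment equals break-even investment: s·k^α = (n + δ)·k.
Rearranging, k^(1−α) = s / (n + δ).
k^0.66 = 0.17 / (0.031 + 0.033) = 0.17 / 0.064 = 2.6563
k* = 2.6563^(1/0.66) ≈ 4.3938

k* ≈ 4.39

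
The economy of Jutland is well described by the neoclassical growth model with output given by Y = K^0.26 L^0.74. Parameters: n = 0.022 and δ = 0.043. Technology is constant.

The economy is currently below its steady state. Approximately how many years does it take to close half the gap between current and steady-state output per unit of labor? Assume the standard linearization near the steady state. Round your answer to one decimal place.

t_½ ≈ 14.4 years

Near the steady state the convergence rate is λ = (1 − α)(n + δ).
λ = (1 − 0.26) × 0.065 = 0.74 × 0.065 = 0.0481
Half-life = ln 2 / λ = 0.6931 / 0.0481 ≈ 14.41 years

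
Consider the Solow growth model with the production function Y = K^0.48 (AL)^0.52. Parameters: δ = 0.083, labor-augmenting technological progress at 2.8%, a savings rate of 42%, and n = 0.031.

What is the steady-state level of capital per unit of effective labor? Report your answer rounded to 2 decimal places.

Steady state requires s·f(k) = (n + g + δ)·k, i.e. s·k^α = (n + g + δ)·k.
Dividing both sides by k: k^(1−α) = s / (n + g + δ).
k^0.52 = 0.42 / (0.031 + 0.028 + 0.083) = 0.42 / 0.142 = 2.9577
k* = 2.9577^(1/0.52) ≈ 8.0479

k* ≈ 8.05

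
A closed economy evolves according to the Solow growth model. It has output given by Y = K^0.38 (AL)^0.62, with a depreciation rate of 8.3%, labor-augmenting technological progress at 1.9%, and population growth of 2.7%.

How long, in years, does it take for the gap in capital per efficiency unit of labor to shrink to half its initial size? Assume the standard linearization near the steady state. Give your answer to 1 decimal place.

Near the steady state the convergence rate is λ = (1 − α)(n + g + δ).
λ = (1 − 0.38) × 0.129 = 0.62 × 0.129 = 0.07998
Half-life = ln 2 / λ = 0.6931 / 0.07998 ≈ 8.67 years

about 8.7 years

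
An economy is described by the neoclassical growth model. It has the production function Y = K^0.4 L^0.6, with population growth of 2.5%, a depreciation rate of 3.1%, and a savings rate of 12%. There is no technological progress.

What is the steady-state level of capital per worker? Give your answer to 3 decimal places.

k* = 3.562

In steady state, investment equals break-even investment: s·k^α = (n + δ)·k.
Dividing both sides by k: k^(1−α) = s / (n + δ).
k^0.6 = 0.12 / (0.025 + 0.031) = 0.12 / 0.056 = 2.1429
k* = 2.1429^(1/0.6) ≈ 3.5618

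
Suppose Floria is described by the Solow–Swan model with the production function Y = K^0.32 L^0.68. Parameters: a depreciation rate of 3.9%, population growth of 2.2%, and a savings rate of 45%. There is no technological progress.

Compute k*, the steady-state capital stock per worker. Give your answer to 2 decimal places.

k* = 18.89

Steady state requires s·f(k) = (n + δ)·k, i.e. s·k^α = (n + δ)·k.
Rearranging, k^(1−α) = s / (n + δ).
k^0.68 = 0.45 / (0.022 + 0.039) = 0.45 / 0.061 = 7.3770
k* = 7.3770^(1/0.68) ≈ 18.8927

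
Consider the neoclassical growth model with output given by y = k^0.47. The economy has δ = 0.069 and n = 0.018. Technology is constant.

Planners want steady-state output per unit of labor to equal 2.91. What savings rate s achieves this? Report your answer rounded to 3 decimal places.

Steady state requires s·f(k) = (n + δ)·k, i.e. s·k^α = (n + δ)·k.
Since y* = [s/(n + δ)]^(α/(1−α)), we have s/(n + δ) = (y*)^((1−α)/α) = 2.91^1.1277 = 3.3353.
Therefore s = 3.3353 × (n + δ) = 3.3353 × 0.087 = 0.2902.

s ≈ 0.290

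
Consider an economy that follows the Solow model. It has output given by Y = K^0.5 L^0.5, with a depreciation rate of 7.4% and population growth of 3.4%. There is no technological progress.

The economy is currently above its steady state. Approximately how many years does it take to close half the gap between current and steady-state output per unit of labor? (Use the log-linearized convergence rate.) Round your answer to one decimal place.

about 12.8 years

Near the steady state the convergence rate is λ = (1 − α)(n + δ).
λ = (1 − 0.5) × 0.108 = 0.5 × 0.108 = 0.0540
Half-life = ln 2 / λ = 0.6931 / 0.0540 ≈ 12.84 years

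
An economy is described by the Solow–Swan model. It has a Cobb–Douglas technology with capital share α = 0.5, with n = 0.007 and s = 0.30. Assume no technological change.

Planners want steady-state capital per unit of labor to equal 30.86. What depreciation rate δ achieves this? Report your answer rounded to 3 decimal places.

At the steady state, Δk = 0, so s·k^α = (n + δ)·k.
So s / (n + δ) = (k*)^(1−α) = 30.86^0.5 = 5.5552.
Therefore n + δ = s / 5.5552 = 0.30 / 5.5552 = 0.0540, so δ = 0.0540 − 0.007 = 0.0470.

δ ≈ 0.047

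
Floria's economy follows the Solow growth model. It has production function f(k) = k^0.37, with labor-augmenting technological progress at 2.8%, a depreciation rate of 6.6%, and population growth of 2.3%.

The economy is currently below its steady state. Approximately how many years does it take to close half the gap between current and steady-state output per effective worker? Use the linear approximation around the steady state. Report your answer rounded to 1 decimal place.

Near the steady state the convergence rate is λ = (1 − α)(n + g + δ).
λ = (1 − 0.37) × 0.117 = 0.63 × 0.117 = 0.07371
Half-life = ln 2 / λ = 0.6931 / 0.07371 ≈ 9.40 years

half-life ≈ 9.4 years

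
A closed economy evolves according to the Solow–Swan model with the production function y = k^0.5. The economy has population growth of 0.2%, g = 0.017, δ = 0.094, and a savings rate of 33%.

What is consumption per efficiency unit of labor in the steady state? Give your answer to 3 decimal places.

c* ≈ 1.957

Steady state requires s·f(k) = (n + g + δ)·k, i.e. s·k^α = (n + g + δ)·k.
Rearranging, k^(1−α) = s / (n + g + δ).
k^0.5 = 0.33 / (0.002 + 0.017 + 0.094) = 0.33 / 0.113 = 2.9204
k* = 2.9204^(1/0.5) ≈ 8.5287
y* = (k*)^α = 8.5287^0.5 ≈ 2.9204
c* = (1 − s)·y* = (1 − 0.33) × 2.9204 ≈ 1.9567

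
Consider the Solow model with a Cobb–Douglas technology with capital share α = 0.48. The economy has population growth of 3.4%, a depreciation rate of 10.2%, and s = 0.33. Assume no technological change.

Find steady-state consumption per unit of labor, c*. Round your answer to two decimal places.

At the steady state, Δk = 0, so s·k^α = (n + δ)·k.
Rearranging, k^(1−α) = s / (n + δ).
k^0.52 = 0.33 / (0.034 + 0.102) = 0.33 / 0.136 = 2.4265
k* = 2.4265^(1/0.52) ≈ 5.4998
y* = (k*)^α = 5.4998^0.48 ≈ 2.2666
c* = (1 − s)·y* = (1 − 0.33) × 2.2666 ≈ 1.5186

c* = 1.52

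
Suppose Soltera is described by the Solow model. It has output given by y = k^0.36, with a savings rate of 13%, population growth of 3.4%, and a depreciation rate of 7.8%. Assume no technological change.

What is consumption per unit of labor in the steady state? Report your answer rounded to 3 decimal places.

In steady state, investment equals break-even investment: s·k^α = (n + δ)·k.
Rearranging, k^(1−α) = s / (n + δ).
k^0.64 = 0.13 / (0.034 + 0.078) = 0.13 / 0.112 = 1.1607
k* = 1.1607^(1/0.64) ≈ 1.2622
y* = (k*)^α = 1.2622^0.36 ≈ 1.0874
c* = (1 − s)·y* = (1 − 0.13) × 1.0874 ≈ 0.9460

c* ≈ 0.946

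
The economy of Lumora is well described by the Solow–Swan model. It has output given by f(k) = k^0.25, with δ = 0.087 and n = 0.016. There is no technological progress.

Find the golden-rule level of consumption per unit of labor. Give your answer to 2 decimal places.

At the golden rule, f'(k) = n + δ, so α·k^(α−1) = n + δ and k_gold = (α/(n + δ))^(1/(1−α)).
k_gold = (0.25/0.103)^(1/0.75) = 2.4272^1.3333 ≈ 3.2618
c_gold = f(k_gold) − (n + δ)·k_gold = 1.3439 − 0.103×3.2618 ≈ 1.0079

c_gold ≈ 1.01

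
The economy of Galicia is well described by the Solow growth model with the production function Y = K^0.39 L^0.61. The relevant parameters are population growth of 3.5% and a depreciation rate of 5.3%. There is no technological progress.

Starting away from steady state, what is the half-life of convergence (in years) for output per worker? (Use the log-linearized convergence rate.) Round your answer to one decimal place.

Near the steady state the convergence rate is λ = (1 − α)(n + δ).
λ = (1 − 0.39) × 0.088 = 0.61 × 0.088 = 0.05368
Half-life = ln 2 / λ = 0.6931 / 0.05368 ≈ 12.91 years

about 12.9 years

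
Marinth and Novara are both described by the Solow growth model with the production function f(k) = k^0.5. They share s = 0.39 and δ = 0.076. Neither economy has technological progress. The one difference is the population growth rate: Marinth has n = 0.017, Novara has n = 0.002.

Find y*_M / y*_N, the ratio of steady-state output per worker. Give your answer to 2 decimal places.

Steady-state y* = [s/(n + δ)]^(α/(1−α)), so the ratio is [ (s_M/(n + δ)_M) / (s_N/(n + δ)_N) ]^1.
s_M/(n + δ)_M = 0.39/0.093 = 4.1935; s_N/(n + δ)_N = 0.39/0.078 = 5.0000.
Ratio = (4.1935/5.0000)^1 = 0.8387^1 ≈ 0.8387

ratio ≈ 0.84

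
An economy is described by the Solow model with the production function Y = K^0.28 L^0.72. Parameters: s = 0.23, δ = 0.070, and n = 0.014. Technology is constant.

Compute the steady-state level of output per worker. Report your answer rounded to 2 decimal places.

In steady state, investment equals break-even investment: s·k^α = (n + δ)·k.
Rearranging, k^(1−α) = s / (n + δ).
k^0.72 = 0.23 / (0.014 + 0.070) = 0.23 / 0.084 = 2.7381
k* = 2.7381^(1/0.72) ≈ 4.0511
y* = (k*)^α = 4.0511^0.28 ≈ 1.4795

y* ≈ 1.48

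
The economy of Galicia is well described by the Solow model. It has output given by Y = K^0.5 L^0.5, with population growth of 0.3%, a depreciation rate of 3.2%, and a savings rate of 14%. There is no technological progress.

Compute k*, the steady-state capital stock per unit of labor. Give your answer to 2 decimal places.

Steady state requires s·f(k) = (n + δ)·k, i.e. s·k^α = (n + δ)·k.
Dividing both sides by k: k^(1−α) = s / (n + δ).
k^0.5 = 0.14 / (0.003 + 0.032) = 0.14 / 0.035 = 4.0000
k* = 4.0000^(1/0.5) ≈ 16.0000

k* = 16.00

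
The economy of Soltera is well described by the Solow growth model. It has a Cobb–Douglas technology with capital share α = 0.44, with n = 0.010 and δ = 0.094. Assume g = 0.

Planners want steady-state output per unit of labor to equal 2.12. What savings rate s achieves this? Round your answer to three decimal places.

Steady state requires s·f(k) = (n + δ)·k, i.e. s·k^α = (n + δ)·k.
Since y* = [s/(n + δ)]^(α/(1−α)), we have s/(n + δ) = (y*)^((1−α)/α) = 2.12^1.2727 = 2.6021.
Therefore s = 2.6021 × (n + δ) = 2.6021 × 0.104 = 0.2706.

s ≈ 0.271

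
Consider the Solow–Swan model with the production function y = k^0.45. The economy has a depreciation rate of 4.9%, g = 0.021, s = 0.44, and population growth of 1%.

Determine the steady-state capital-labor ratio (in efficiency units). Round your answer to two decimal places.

In steady state, investment equals break-even investment: s·k^α = (n + g + δ)·k.
Rearranging, k^(1−α) = s / (n + g + δ).
k^0.55 = 0.44 / (0.010 + 0.021 + 0.049) = 0.44 / 0.080 = 5.5000
k* = 5.5000^(1/0.55) ≈ 22.1878

k* ≈ 22.19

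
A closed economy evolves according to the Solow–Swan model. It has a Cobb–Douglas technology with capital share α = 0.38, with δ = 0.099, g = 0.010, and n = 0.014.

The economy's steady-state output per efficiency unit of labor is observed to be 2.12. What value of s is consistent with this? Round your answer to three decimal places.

At the steady state, Δk = 0, so s·k^α = (n + g + δ)·k.
Since y* = [s/(n + g + δ)]^(α/(1−α)), we have s/(n + g + δ) = (y*)^((1−α)/α) = 2.12^1.6316 = 3.4076.
Therefore s = 3.4076 × (n + g + δ) = 3.4076 × 0.123 = 0.4191.

s ≈ 0.419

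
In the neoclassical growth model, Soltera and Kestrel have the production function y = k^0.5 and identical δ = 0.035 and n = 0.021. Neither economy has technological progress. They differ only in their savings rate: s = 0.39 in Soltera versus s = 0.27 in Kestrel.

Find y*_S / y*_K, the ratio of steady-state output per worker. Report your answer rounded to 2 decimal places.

Steady-state y* = [s/(n + δ)]^(α/(1−α)), so the ratio is [ (s_S/(n + δ)_S) / (s_K/(n + δ)_K) ]^1.
s_S/(n + δ)_S = 0.39/0.056 = 6.9643; s_K/(n + δ)_K = 0.27/0.056 = 4.8214.
Ratio = (6.9643/4.8214)^1 = 1.4445^1 ≈ 1.4445

y*_S / y*_K ≈ 1.44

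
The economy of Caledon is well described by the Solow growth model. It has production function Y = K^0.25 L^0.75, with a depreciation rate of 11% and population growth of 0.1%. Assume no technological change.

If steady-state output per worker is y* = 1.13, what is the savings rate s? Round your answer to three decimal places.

s ≈ 0.160

Steady state requires s·f(k) = (n + δ)·k, i.e. s·k^α = (n + δ)·k.
Since y* = [s/(n + δ)]^(α/(1−α)), we have s/(n + δ) = (y*)^((1−α)/α) = 1.13^3 = 1.4429.
Therefore s = 1.4429 × (n + δ) = 1.4429 × 0.111 = 0.1602.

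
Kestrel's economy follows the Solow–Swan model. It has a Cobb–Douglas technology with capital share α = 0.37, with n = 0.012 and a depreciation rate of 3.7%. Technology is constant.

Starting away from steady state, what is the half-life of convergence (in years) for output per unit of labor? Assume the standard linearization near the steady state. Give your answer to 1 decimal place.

Near the steady state the convergence rate is λ = (1 − α)(n + δ).
λ = (1 − 0.37) × 0.049 = 0.63 × 0.049 = 0.03087
Half-life = ln 2 / λ = 0.6931 / 0.03087 ≈ 22.45 years

half-life ≈ 22.5 years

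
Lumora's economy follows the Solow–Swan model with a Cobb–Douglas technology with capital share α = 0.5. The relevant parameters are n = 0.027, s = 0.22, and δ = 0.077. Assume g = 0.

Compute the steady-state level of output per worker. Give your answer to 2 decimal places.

In steady state, investment equals break-even investment: s·k^α = (n + δ)·k.
Dividing both sides by k: k^(1−α) = s / (n + δ).
k^0.5 = 0.22 / (0.027 + 0.077) = 0.22 / 0.104 = 2.1154
k* = 2.1154^(1/0.5) ≈ 4.4749
y* = (k*)^α = 4.4749^0.5 ≈ 2.1154

y* = 2.12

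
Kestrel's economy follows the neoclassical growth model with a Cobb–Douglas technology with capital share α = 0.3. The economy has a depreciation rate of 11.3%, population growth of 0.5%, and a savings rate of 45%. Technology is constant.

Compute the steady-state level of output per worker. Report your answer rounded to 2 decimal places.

In steady state, investment equals break-even investment: s·k^α = (n + δ)·k.
Rearranging, k^(1−α) = s / (n + δ).
k^0.7 = 0.45 / (0.005 + 0.113) = 0.45 / 0.118 = 3.8136
k* = 3.8136^(1/0.7) ≈ 6.7683
y* = (k*)^α = 6.7683^0.3 ≈ 1.7748

y* = 1.77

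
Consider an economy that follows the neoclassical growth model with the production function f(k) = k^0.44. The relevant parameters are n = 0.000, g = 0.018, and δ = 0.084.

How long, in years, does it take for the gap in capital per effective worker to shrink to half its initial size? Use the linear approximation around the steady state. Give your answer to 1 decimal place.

half-life ≈ 12.1 years

Near the steady state the convergence rate is λ = (1 − α)(n + g + δ).
λ = (1 − 0.44) × 0.102 = 0.56 × 0.102 = 0.05712
Half-life = ln 2 / λ = 0.6931 / 0.05712 ≈ 12.13 years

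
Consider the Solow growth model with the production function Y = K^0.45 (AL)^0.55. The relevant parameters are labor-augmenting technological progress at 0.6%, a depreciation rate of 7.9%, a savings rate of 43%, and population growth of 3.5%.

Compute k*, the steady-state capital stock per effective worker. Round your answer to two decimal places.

Steady state requires s·f(k) = (n + g + δ)·k, i.e. s·k^α = (n + g + δ)·k.
Rearranging, k^(1−α) = s / (n + g + δ).
k^0.55 = 0.43 / (0.035 + 0.006 + 0.079) = 0.43 / 0.120 = 3.5833
k* = 3.5833^(1/0.55) ≈ 10.1809

k* ≈ 10.18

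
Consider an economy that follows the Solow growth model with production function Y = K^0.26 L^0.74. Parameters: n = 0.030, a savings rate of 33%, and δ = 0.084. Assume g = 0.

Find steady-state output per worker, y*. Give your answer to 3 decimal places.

y* ≈ 1.453

Steady state requires s·f(k) = (n + δ)·k, i.e. s·k^α = (n + δ)·k.
Rearranging, k^(1−α) = s / (n + δ).
k^0.74 = 0.33 / (0.030 + 0.084) = 0.33 / 0.114 = 2.8947
k* = 2.8947^(1/0.74) ≈ 4.2052
y* = (k*)^α = 4.2052^0.26 ≈ 1.4527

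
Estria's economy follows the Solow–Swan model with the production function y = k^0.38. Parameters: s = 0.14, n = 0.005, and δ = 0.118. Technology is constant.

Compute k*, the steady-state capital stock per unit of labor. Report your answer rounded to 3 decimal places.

Steady state requires s·f(k) = (n + δ)·k, i.e. s·k^α = (n + δ)·k.
Rearranging, k^(1−α) = s / (n + δ).
k^0.62 = 0.14 / (0.005 + 0.118) = 0.14 / 0.123 = 1.1382
k* = 1.1382^(1/0.62) ≈ 1.2322

k* ≈ 1.232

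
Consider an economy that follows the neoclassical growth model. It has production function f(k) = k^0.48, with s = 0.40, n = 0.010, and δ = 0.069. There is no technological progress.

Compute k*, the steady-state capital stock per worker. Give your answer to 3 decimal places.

In steady state, investment equals break-even investment: s·k^α = (n + δ)·k.
Rearranging, k^(1−α) = s / (n + δ).
k^0.52 = 0.40 / (0.010 + 0.069) = 0.40 / 0.079 = 5.0633
k* = 5.0633^(1/0.52) ≈ 22.6298

k* ≈ 22.630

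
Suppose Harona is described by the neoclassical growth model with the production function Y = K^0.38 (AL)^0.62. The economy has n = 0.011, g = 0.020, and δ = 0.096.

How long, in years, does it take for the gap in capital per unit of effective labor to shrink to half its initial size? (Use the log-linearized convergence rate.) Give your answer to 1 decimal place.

t_½ ≈ 8.8 years

Near the steady state the convergence rate is λ = (1 − α)(n + g + δ).
λ = (1 − 0.38) × 0.127 = 0.62 × 0.127 = 0.07874
Half-life = ln 2 / λ = 0.6931 / 0.07874 ≈ 8.80 years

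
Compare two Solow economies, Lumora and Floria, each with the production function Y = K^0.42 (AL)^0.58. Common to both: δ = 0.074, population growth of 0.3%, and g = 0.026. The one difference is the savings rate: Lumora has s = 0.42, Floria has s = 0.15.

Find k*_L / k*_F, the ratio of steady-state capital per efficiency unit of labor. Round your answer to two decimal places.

Steady-state k* = [s/(n + g + δ)]^(1/(1−α)), so the ratio is [ (s_L/(n + g + δ)_L) / (s_F/(n + g + δ)_F) ]^1.7241.
s_L/(n + g + δ)_L = 0.42/0.103 = 4.0777; s_F/(n + g + δ)_F = 0.15/0.103 = 1.4563.
Ratio = (4.0777/1.4563)^1.7241 = 2.8000^1.7241 ≈ 5.9013

k*_L / k*_F ≈ 5.90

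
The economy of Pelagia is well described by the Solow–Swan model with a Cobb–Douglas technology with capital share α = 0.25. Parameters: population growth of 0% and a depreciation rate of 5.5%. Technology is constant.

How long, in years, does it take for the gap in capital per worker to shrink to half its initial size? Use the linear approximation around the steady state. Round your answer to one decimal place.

half-life ≈ 16.8 years

Near the steady state the convergence rate is λ = (1 − α)(n + δ).
λ = (1 − 0.25) × 0.055 = 0.75 × 0.055 = 0.04125
Half-life = ln 2 / λ = 0.6931 / 0.04125 ≈ 16.80 years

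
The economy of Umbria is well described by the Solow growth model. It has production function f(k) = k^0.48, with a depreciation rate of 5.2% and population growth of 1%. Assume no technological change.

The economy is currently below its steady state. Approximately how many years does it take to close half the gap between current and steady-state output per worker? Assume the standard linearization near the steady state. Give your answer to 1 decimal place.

Near the steady state the convergence rate is λ = (1 − α)(n + δ).
λ = (1 − 0.48) × 0.062 = 0.52 × 0.062 = 0.03224
Half-life = ln 2 / λ = 0.6931 / 0.03224 ≈ 21.50 years

about 21.5 years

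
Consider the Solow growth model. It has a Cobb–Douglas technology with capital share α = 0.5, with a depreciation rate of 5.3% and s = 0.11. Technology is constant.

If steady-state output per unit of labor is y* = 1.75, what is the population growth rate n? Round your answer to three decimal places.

n ≈ 0.010

Steady state requires s·f(k) = (n + δ)·k, i.e. s·k^α = (n + δ)·k.
Since y* = [s/(n + δ)]^(α/(1−α)), we have s/(n + δ) = (y*)^((1−α)/α) = 1.75^1 = 1.7500.
Therefore n + δ = s / 1.7500 = 0.11 / 1.7500 = 0.0629, so n = 0.0629 − 0.053 = 0.0099.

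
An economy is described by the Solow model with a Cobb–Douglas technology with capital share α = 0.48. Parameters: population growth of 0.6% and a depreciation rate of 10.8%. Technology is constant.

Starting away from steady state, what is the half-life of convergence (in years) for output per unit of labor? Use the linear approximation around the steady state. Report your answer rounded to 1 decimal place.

about 11.7 years

Near the steady state the convergence rate is λ = (1 − α)(n + δ).
λ = (1 − 0.48) × 0.114 = 0.52 × 0.114 = 0.05928
Half-life = ln 2 / λ = 0.6931 / 0.05928 ≈ 11.69 years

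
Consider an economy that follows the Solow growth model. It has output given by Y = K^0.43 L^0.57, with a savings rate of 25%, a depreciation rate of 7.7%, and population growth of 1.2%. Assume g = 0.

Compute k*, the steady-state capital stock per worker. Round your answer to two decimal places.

At the steady state, Δk = 0, so s·k^α = (n + δ)·k.
Rearranging, k^(1−α) = s / (n + δ).
k^0.57 = 0.25 / (0.012 + 0.077) = 0.25 / 0.089 = 2.8090
k* = 2.8090^(1/0.57) ≈ 6.1226

k* = 6.12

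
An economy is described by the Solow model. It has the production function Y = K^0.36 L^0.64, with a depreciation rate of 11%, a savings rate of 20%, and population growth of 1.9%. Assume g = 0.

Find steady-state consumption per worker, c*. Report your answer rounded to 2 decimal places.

At the steady state, Δk = 0, so s·k^α = (n + δ)·k.
Dividing both sides by k: k^(1−α) = s / (n + δ).
k^0.64 = 0.20 / (0.019 + 0.110) = 0.20 / 0.129 = 1.5504
k* = 1.5504^(1/0.64) ≈ 1.9841
y* = (k*)^α = 1.9841^0.36 ≈ 1.2797
c* = (1 − s)·y* = (1 − 0.20) × 1.2797 ≈ 1.0238

c* ≈ 1.02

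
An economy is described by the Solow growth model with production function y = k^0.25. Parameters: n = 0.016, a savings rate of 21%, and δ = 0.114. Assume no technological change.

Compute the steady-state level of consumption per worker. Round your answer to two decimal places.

Steady state requires s·f(k) = (n + δ)·k, i.e. s·k^α = (n + δ)·k.
Dividing both sides by k: k^(1−α) = s / (n + δ).
k^0.75 = 0.21 / (0.016 + 0.114) = 0.21 / 0.130 = 1.6154
k* = 1.6154^(1/0.75) ≈ 1.8954
y* = (k*)^α = 1.8954^0.25 ≈ 1.1733
c* = (1 − s)·y* = (1 − 0.21) × 1.1733 ≈ 0.9269

c* = 0.93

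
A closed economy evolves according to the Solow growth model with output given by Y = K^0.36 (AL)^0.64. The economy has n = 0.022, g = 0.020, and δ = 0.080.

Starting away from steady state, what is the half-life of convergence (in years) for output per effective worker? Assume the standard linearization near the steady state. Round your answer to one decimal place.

Near the steady state the convergence rate is λ = (1 − α)(n + g + δ).
λ = (1 − 0.36) × 0.122 = 0.64 × 0.122 = 0.07808
Half-life = ln 2 / λ = 0.6931 / 0.07808 ≈ 8.88 years

half-life ≈ 8.9 years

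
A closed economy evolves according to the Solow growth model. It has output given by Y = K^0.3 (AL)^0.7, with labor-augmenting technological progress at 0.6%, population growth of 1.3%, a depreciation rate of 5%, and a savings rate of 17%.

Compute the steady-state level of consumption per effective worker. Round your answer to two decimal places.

Steady state requires s·f(k) = (n + g + δ)·k, i.e. s·k^α = (n + g + δ)·k.
Dividing both sides by k: k^(1−α) = s / (n + g + δ).
k^0.7 = 0.17 / (0.013 + 0.006 + 0.050) = 0.17 / 0.069 = 2.4638
k* = 2.4638^(1/0.7) ≈ 3.6261
y* = (k*)^α = 3.6261^0.3 ≈ 1.4717
c* = (1 − s)·y* = (1 − 0.17) × 1.4717 ≈ 1.2215

c* = 1.22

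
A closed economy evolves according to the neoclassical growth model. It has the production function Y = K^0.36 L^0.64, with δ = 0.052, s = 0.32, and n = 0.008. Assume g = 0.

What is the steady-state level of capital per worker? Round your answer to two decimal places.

k* = 13.68

In steady state, investment equals break-even investment: s·k^α = (n + δ)·k.
Rearranging, k^(1−α) = s / (n + δ).
k^0.64 = 0.32 / (0.008 + 0.052) = 0.32 / 0.060 = 5.3333
k* = 5.3333^(1/0.64) ≈ 13.6751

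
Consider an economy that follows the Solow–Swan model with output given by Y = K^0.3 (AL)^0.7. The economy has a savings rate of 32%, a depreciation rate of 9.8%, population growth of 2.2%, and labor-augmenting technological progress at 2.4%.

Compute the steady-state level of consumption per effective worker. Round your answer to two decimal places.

In steady state, investment equals break-even investment: s·k^α = (n + g + δ)·k.
Rearranging, k^(1−α) = s / (n + g + δ).
k^0.7 = 0.32 / (0.022 + 0.024 + 0.098) = 0.32 / 0.144 = 2.2222
k* = 2.2222^(1/0.7) ≈ 3.1290
y* = (k*)^α = 3.1290^0.3 ≈ 1.4081
c* = (1 − s)·y* = (1 − 0.32) × 1.4081 ≈ 0.9575

c* ≈ 0.96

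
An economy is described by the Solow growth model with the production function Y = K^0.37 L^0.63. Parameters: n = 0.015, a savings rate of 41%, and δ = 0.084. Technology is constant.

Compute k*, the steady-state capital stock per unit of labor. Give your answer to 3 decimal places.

k* = 9.541

At the steady state, Δk = 0, so s·k^α = (n + δ)·k.
Dividing both sides by k: k^(1−α) = s / (n + δ).
k^0.63 = 0.41 / (0.015 + 0.084) = 0.41 / 0.099 = 4.1414
k* = 4.1414^(1/0.63) ≈ 9.5411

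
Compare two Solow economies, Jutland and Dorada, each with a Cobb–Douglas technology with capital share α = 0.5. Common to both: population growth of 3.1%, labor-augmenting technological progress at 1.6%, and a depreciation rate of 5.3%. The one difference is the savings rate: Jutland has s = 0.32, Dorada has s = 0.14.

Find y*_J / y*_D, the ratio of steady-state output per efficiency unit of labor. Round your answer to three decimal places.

y*_J / y*_D ≈ 2.286

Steady-state y* = [s/(n + g + δ)]^(α/(1−α)), so the ratio is [ (s_J/(n + g + δ)_J) / (s_D/(n + g + δ)_D) ]^1.
s_J/(n + g + δ)_J = 0.32/0.100 = 3.2000; s_D/(n + g + δ)_D = 0.14/0.100 = 1.4000.
Ratio = (3.2000/1.4000)^1 = 2.2857^1 ≈ 2.2857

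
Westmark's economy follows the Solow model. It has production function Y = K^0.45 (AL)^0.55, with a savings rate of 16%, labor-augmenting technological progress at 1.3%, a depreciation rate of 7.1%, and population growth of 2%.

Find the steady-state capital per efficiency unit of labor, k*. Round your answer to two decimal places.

k* ≈ 2.19

In steady state, investment equals break-even investment: s·k^α = (n + g + δ)·k.
Dividing both sides by k: k^(1−α) = s / (n + g + δ).
k^0.55 = 0.16 / (0.020 + 0.013 + 0.071) = 0.16 / 0.104 = 1.5385
k* = 1.5385^(1/0.55) ≈ 2.1887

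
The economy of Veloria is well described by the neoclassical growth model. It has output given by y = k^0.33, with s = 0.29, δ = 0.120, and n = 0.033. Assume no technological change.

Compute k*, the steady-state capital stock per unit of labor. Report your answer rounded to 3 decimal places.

k* = 2.597

Steady state requires s·f(k) = (n + δ)·k, i.e. s·k^α = (n + δ)·k.
Rearranging, k^(1−α) = s / (n + δ).
k^0.67 = 0.29 / (0.033 + 0.120) = 0.29 / 0.153 = 1.8954
k* = 1.8954^(1/0.67) ≈ 2.5970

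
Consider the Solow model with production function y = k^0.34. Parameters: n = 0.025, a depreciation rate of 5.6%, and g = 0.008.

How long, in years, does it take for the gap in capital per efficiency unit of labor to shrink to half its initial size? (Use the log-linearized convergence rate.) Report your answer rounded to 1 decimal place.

Near the steady state the convergence rate is λ = (1 − α)(n + g + δ).
λ = (1 − 0.34) × 0.089 = 0.66 × 0.089 = 0.05874
Half-life = ln 2 / λ = 0.6931 / 0.05874 ≈ 11.80 years

t_½ ≈ 11.8 years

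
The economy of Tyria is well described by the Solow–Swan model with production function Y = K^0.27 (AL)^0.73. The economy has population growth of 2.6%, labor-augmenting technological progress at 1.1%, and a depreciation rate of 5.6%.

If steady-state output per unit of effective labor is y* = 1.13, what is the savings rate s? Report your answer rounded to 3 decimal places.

Steady state requires s·f(k) = (n + g + δ)·k, i.e. s·k^α = (n + g + δ)·k.
Since y* = [s/(n + g + δ)]^(α/(1−α)), we have s/(n + g + δ) = (y*)^((1−α)/α) = 1.13^2.7037 = 1.3916.
Therefore s = 1.3916 × (n + g + δ) = 1.3916 × 0.093 = 0.1294.

s ≈ 0.129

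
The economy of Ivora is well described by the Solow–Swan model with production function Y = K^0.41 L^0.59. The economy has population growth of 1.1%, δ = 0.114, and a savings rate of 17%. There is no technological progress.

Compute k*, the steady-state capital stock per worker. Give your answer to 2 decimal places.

At the steady state, Δk = 0, so s·k^α = (n + δ)·k.
Dividing both sides by k: k^(1−α) = s / (n + δ).
k^0.59 = 0.17 / (0.011 + 0.114) = 0.17 / 0.125 = 1.3600
k* = 1.3600^(1/0.59) ≈ 1.6840

k* = 1.68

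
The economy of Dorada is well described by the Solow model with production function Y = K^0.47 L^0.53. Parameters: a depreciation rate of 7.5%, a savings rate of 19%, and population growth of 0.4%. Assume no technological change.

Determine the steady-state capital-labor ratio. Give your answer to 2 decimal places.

k* = 5.24

Steady state requires s·f(k) = (n + δ)·k, i.e. s·k^α = (n + δ)·k.
Dividing both sides by k: k^(1−α) = s / (n + δ).
k^0.53 = 0.19 / (0.004 + 0.075) = 0.19 / 0.079 = 2.4051
k* = 2.4051^(1/0.53) ≈ 5.2374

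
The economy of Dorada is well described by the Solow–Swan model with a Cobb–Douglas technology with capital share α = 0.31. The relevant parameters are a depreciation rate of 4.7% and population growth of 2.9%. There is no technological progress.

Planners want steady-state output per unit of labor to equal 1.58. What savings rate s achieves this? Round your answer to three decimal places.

s ≈ 0.210

At the steady state, Δk = 0, so s·k^α = (n + δ)·k.
Since y* = [s/(n + δ)]^(α/(1−α)), we have s/(n + δ) = (y*)^((1−α)/α) = 1.58^2.2258 = 2.7680.
Therefore s = 2.7680 × (n + δ) = 2.7680 × 0.076 = 0.2104.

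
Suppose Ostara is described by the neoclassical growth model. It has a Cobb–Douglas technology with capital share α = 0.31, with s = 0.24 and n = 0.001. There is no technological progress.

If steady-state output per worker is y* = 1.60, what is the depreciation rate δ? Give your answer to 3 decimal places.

Steady state requires s·f(k) = (n + δ)·k, i.e. s·k^α = (n + δ)·k.
Since y* = [s/(n + δ)]^(α/(1−α)), we have s/(n + δ) = (y*)^((1−α)/α) = 1.60^2.2258 = 2.8466.
Therefore n + δ = s / 2.8466 = 0.24 / 2.8466 = 0.0843, so δ = 0.0843 − 0.001 = 0.0833.

δ ≈ 0.083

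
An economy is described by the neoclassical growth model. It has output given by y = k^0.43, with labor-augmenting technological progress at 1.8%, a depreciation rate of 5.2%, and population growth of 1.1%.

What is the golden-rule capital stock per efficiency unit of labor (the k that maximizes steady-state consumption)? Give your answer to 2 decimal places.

The golden rule sets f'(k) = n + g + δ, i.e. α·k^(α−1) = n + g + δ.
So k^(1−α) = α / (n + g + δ) = 0.43 / 0.081 = 5.3086.
k_gold = 5.3086^(1/0.57) ≈ 18.7023

k_gold ≈ 18.70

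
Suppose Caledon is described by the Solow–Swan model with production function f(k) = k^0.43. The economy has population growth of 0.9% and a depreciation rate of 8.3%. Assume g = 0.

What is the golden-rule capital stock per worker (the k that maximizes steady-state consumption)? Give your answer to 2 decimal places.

k_gold ≈ 14.96

The golden rule sets f'(k) = n + δ, i.e. α·k^(α−1) = n + δ.
So k^(1−α) = α / (n + δ) = 0.43 / 0.092 = 4.6739.
k_gold = 4.6739^(1/0.57) ≈ 14.9581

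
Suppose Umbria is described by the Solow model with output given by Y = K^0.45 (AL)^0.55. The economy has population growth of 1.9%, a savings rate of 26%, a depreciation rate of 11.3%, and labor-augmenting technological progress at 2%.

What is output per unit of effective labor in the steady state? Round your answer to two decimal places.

At the steady state, Δk = 0, so s·k^α = (n + g + δ)·k.
Rearranging, k^(1−α) = s / (n + g + δ).
k^0.55 = 0.26 / (0.019 + 0.020 + 0.113) = 0.26 / 0.152 = 1.7105
k* = 1.7105^(1/0.55) ≈ 2.6538
y* = (k*)^α = 2.6538^0.45 ≈ 1.5515

y* ≈ 1.55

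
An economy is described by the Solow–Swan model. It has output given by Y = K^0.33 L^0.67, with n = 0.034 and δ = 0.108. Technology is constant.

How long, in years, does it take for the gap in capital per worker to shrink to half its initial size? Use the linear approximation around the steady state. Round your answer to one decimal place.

Near the steady state the convergence rate is λ = (1 − α)(n + δ).
λ = (1 − 0.33) × 0.142 = 0.67 × 0.142 = 0.09514
Half-life = ln 2 / λ = 0.6931 / 0.09514 ≈ 7.29 years

about 7.3 years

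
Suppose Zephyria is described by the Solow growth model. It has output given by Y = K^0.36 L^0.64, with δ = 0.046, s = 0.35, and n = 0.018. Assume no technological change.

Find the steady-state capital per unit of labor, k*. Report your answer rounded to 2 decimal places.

k* = 14.22

In steady state, investment equals break-even investment: s·k^α = (n + δ)·k.
Rearranging, k^(1−α) = s / (n + δ).
k^0.64 = 0.35 / (0.018 + 0.046) = 0.35 / 0.064 = 5.4688
k* = 5.4688^(1/0.64) ≈ 14.2219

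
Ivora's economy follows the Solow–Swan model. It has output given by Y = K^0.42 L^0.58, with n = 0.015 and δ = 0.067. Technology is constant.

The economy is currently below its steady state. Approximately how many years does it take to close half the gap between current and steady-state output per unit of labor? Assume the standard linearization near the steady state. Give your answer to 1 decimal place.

Near the steady state the convergence rate is λ = (1 − α)(n + δ).
λ = (1 − 0.42) × 0.082 = 0.58 × 0.082 = 0.04756
Half-life = ln 2 / λ = 0.6931 / 0.04756 ≈ 14.57 years

t_½ ≈ 14.6 years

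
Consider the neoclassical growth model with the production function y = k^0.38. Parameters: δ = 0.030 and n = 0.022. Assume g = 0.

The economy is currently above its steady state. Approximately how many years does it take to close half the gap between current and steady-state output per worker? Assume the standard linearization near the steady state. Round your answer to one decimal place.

Near the steady state the convergence rate is λ = (1 − α)(n + δ).
λ = (1 − 0.38) × 0.052 = 0.62 × 0.052 = 0.03224
Half-life = ln 2 / λ = 0.6931 / 0.03224 ≈ 21.50 years

t_½ ≈ 21.5 years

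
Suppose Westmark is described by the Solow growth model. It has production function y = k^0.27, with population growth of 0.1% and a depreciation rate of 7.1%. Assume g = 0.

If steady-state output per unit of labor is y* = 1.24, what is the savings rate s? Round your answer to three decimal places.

s ≈ 0.129

At the steady state, Δk = 0, so s·k^α = (n + δ)·k.
Since y* = [s/(n + δ)]^(α/(1−α)), we have s/(n + δ) = (y*)^((1−α)/α) = 1.24^2.7037 = 1.7889.
Therefore s = 1.7889 × (n + δ) = 1.7889 × 0.072 = 0.1288.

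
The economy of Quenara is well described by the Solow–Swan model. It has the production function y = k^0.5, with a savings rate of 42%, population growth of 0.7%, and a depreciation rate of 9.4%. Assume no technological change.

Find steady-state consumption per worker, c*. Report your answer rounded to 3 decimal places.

At the steady state, Δk = 0, so s·k^α = (n + δ)·k.
Rearranging, k^(1−α) = s / (n + δ).
k^0.5 = 0.42 / (0.007 + 0.094) = 0.42 / 0.101 = 4.1584
k* = 4.1584^(1/0.5) ≈ 17.2923
y* = (k*)^α = 17.2923^0.5 ≈ 4.1584
c* = (1 − s)·y* = (1 − 0.42) × 4.1584 ≈ 2.4119

c* ≈ 2.412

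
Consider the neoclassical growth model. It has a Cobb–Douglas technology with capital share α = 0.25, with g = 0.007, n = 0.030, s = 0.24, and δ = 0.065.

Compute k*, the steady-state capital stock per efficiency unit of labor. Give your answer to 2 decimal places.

k* = 3.13

At the steady state, Δk = 0, so s·k^α = (n + g + δ)·k.
Rearranging, k^(1−α) = s / (n + g + δ).
k^0.75 = 0.24 / (0.030 + 0.007 + 0.065) = 0.24 / 0.102 = 2.3529
k* = 2.3529^(1/0.75) ≈ 3.1295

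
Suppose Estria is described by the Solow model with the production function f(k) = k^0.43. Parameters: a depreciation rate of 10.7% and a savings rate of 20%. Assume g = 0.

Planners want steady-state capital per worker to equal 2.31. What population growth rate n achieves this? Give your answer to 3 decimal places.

At the steady state, Δk = 0, so s·k^α = (n + δ)·k.
So s / (n + δ) = (k*)^(1−α) = 2.31^0.57 = 1.6116.
Therefore n + δ = s / 1.6116 = 0.20 / 1.6116 = 0.1241, so n = 0.1241 − 0.107 = 0.0171.

n ≈ 0.017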